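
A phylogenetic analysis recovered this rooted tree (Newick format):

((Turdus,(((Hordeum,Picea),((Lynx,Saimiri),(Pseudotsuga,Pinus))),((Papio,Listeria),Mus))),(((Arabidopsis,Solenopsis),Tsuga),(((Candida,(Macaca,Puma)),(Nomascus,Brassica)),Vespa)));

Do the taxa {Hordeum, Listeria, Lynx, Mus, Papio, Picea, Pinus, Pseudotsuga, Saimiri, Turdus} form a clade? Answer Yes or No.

Yes

The most recent common ancestor of these taxa subtends (Turdus,(((Hordeum,Picea),((Lynx,Saimiri),(Pseudotsuga,Pinus))),((Papio,Listeria),Mus))).
That clade has exactly 10 tips — every listed taxon and nothing else — so the group is monophyletic.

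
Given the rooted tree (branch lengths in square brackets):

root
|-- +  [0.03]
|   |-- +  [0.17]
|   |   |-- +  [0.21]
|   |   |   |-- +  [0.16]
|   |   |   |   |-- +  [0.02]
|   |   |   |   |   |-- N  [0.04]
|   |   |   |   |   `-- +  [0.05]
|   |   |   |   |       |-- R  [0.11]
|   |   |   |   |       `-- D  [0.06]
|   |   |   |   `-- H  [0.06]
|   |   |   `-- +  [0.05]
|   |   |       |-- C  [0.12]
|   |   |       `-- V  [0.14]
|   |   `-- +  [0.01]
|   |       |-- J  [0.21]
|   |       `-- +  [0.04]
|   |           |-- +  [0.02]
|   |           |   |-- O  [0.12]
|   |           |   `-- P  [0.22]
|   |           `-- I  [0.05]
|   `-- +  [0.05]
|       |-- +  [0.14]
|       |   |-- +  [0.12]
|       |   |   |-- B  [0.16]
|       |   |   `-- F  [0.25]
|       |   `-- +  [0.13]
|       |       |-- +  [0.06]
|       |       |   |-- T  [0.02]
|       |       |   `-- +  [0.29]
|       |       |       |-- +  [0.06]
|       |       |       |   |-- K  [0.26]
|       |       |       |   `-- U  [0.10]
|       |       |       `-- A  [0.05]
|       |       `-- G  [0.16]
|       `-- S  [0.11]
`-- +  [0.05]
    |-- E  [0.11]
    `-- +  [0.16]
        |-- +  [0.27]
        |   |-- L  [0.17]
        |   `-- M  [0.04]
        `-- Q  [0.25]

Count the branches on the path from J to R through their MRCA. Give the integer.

7

The MRCA of J and R is the node subtending ((((N,(R,D)),H),(C,V)),(J,((O,P),I))).
From J up to that node: 2 branches. From R up to the same node: 5 branches. Total: 2 + 5 = 7.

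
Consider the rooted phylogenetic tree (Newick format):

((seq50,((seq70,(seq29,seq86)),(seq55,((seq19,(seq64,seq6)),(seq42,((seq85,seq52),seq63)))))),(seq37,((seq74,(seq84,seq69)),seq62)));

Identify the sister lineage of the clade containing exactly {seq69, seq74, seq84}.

The clade containing exactly {seq69, seq74, seq84} attaches to the tree at the node subtending ((seq74,(seq84,seq69)),seq62).
The other lineage descending from that same node — the sister group — is the single tip seq62.

seq62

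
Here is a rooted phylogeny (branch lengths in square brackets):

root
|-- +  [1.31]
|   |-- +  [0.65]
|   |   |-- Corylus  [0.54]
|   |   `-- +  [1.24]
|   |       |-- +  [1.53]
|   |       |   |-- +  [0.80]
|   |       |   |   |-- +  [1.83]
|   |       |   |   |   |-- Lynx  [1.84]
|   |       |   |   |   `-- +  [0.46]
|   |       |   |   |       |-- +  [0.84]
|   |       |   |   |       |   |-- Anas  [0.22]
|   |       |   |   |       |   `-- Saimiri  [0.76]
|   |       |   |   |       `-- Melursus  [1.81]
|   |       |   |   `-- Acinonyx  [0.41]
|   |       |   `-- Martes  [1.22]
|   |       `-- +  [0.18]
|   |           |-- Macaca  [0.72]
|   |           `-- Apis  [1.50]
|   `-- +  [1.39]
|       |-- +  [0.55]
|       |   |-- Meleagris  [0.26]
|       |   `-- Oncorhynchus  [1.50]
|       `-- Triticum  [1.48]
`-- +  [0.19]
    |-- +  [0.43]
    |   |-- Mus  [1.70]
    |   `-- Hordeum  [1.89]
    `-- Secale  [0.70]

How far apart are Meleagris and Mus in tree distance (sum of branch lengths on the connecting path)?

The path runs Meleagris → … → MRCA → … → Mus; the MRCA is the root of the tree.
Branch lengths along that path: 0.26 + 0.55 + 1.39 + 1.31 + 0.19 + 0.43 + 1.70 = 5.83.

5.83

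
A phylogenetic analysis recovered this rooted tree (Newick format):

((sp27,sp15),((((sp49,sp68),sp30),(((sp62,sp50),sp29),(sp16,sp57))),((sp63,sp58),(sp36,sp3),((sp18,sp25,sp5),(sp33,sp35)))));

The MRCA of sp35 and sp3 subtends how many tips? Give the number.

The MRCA of sp35 and sp3 is the node subtending ((sp63,sp58),(sp36,sp3),((sp18,sp25,sp5),(sp33,sp35))).
That clade contains 9 terminal taxa: sp18, sp25, sp3, sp33, sp35, sp36, sp5, sp58, sp63.

9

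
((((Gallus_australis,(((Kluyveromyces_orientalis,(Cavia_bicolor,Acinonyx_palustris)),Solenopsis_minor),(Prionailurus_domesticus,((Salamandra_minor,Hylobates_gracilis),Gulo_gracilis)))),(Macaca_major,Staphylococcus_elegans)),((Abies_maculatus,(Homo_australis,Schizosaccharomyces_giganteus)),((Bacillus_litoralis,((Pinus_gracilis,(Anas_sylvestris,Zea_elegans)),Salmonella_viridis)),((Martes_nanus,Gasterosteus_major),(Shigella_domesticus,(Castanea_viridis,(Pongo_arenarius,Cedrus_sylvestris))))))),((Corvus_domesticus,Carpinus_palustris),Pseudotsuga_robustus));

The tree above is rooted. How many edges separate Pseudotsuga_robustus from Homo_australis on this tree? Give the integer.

7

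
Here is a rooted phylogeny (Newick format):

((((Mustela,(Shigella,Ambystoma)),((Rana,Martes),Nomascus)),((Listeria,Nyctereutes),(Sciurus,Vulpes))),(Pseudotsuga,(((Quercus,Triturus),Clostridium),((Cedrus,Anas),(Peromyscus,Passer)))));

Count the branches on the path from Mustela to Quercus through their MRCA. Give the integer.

The MRCA of Mustela and Quercus is the root of the tree.
From Mustela up to that node: 4 branches. From Quercus up to the same node: 5 branches. Total: 4 + 5 = 9.

9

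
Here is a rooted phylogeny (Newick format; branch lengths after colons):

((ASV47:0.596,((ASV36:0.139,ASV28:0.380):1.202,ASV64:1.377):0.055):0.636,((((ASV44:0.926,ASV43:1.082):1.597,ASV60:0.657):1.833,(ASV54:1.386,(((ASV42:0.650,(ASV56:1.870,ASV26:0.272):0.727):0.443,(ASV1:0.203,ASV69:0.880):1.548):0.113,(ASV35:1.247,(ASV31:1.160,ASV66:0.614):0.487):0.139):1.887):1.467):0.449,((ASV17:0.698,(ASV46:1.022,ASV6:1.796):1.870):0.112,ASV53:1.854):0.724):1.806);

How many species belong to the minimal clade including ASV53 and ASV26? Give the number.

The MRCA of ASV53 and ASV26 is the node subtending ((((ASV44,ASV43),ASV60),(ASV54,(((ASV42,(ASV56,ASV26)),(ASV1,ASV69)),(ASV35,(ASV31,ASV66))))),((ASV17,(ASV46,ASV6)),ASV53)).
That clade contains 16 terminal taxa: ASV1, ASV17, ASV26, ASV31, ASV35, ASV42, ASV43, ASV44, ASV46, ASV53, ASV54, ASV56, ASV6, ASV60, ASV66, ASV69.

16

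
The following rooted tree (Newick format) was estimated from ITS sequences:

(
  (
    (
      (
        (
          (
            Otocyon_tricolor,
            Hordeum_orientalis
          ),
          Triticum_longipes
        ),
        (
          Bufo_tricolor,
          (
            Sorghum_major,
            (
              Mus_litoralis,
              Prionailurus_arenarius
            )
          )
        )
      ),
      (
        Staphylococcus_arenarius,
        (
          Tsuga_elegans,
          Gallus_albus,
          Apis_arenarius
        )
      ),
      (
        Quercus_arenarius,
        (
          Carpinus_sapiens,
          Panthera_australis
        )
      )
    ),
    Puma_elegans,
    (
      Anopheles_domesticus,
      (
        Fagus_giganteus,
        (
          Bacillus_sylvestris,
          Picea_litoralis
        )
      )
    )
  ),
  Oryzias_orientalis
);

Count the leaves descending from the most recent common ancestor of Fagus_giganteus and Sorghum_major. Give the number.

19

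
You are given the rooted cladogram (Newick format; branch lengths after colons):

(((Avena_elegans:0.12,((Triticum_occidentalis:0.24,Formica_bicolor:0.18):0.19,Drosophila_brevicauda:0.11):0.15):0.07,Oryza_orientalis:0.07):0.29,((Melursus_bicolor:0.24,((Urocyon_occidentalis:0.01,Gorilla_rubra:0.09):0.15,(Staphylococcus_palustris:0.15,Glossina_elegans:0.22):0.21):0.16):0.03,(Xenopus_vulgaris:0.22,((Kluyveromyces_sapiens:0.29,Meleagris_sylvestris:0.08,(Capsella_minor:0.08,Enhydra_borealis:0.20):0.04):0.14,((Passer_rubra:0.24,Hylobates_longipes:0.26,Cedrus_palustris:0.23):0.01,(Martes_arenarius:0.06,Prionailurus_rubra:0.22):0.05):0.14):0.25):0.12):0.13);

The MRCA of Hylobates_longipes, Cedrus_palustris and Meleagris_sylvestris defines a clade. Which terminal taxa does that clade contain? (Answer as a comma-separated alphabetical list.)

Capsella_minor, Cedrus_palustris, Enhydra_borealis, Hylobates_longipes, Kluyveromyces_sapiens, Martes_arenarius, Meleagris_sylvestris, Passer_rubra, Prionailurus_rubra

Tracing Hylobates_longipes: it sits inside (Passer_rubra,Hylobates_longipes,Cedrus_palustris).
Tracing Cedrus_palustris: it sits inside (Passer_rubra,Hylobates_longipes,Cedrus_palustris).
Tracing Meleagris_sylvestris: it sits inside (Kluyveromyces_sapiens,Meleagris_sylvestris,(Capsella_minor,Enhydra_borealis)).
The smallest clade enclosing all 3 is ((Kluyveromyces_sapiens,Meleagris_sylvestris,(Capsella_minor,Enhydra_borealis)),((Passer_rubra,Hylobates_longipes,Cedrus_palustris),(Martes_arenarius,Prionailurus_rubra))); the answer is its 9 terminal taxa in alphabetical order.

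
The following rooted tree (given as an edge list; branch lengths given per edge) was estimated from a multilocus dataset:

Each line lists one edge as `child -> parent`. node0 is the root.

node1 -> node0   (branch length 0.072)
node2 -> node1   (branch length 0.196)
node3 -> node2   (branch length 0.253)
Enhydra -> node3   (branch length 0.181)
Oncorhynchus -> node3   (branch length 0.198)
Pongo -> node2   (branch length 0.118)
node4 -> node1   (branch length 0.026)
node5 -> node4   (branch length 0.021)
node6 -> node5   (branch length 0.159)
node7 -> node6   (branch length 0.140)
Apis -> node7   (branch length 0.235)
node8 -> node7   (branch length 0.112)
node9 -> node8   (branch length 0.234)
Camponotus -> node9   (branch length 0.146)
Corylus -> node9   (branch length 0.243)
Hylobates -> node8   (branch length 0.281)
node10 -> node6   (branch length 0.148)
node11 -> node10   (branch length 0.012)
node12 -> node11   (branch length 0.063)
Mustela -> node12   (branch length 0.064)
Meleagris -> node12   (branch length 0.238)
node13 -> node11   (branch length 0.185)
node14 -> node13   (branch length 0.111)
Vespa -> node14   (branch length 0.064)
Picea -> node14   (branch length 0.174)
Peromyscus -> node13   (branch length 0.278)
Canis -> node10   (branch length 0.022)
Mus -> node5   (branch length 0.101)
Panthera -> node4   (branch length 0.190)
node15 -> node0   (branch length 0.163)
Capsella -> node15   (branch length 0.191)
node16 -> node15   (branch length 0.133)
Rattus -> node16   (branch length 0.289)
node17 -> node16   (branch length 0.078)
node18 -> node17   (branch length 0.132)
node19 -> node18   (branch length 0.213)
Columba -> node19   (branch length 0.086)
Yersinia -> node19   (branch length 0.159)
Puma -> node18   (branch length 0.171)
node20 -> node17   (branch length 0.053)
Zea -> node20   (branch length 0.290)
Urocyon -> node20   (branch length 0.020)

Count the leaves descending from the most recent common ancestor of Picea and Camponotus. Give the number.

10

The MRCA of Picea and Camponotus is the node subtending ((Apis,((Camponotus,Corylus),Hylobates)),(((Mustela,Meleagris),((Vespa,Picea),Peromyscus)),Canis)).
That clade contains 10 terminal taxa: Apis, Camponotus, Canis, Corylus, Hylobates, Meleagris, Mustela, Peromyscus, Picea, Vespa.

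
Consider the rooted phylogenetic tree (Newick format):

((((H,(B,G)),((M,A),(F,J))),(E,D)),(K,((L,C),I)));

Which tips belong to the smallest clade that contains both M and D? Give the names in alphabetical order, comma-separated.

A, B, D, E, F, G, H, J, M

Tracing M: it sits inside (M,A).
Tracing D: it sits inside (E,D).
The smallest clade enclosing both is (((H,(B,G)),((M,A),(F,J))),(E,D)); the answer is its 9 terminal taxa in alphabetical order.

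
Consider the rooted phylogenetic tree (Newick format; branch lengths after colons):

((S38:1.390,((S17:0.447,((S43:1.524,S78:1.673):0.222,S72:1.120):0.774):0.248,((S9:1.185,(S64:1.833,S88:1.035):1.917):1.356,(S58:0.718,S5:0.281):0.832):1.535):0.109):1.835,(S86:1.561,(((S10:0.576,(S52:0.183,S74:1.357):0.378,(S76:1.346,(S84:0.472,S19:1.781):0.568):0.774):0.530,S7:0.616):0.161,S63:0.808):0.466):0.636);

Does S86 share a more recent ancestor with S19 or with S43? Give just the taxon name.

The MRCA of S86 and S19 subtends (S86,(((S10,(S52,S74),(S76,(S84,S19))),S7),S63)) (9 taxa).
The MRCA of S86 and S43 is the root, subtending the entire tree (19 taxa).
The first is nested inside the second, so S86 shares a more recent common ancestor with S19.

S19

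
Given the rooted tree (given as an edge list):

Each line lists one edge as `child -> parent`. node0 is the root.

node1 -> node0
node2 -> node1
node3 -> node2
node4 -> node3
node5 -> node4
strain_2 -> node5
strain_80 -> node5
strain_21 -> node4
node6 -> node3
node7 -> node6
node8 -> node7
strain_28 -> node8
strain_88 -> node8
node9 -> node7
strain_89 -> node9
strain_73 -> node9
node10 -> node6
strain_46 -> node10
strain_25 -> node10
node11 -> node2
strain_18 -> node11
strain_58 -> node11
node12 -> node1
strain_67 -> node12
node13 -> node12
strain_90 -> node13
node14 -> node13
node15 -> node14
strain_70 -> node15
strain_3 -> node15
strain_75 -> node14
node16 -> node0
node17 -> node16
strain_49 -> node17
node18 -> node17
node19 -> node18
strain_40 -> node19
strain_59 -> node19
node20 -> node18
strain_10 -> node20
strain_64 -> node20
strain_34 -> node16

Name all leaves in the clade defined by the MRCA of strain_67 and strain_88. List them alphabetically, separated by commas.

strain_18, strain_2, strain_21, strain_25, strain_28, strain_3, strain_46, strain_58, strain_67, strain_70, strain_73, strain_75, strain_80, strain_88, strain_89, strain_90

Tracing strain_67: it sits inside (strain_67,(strain_90,((strain_70,strain_3),strain_75))).
Tracing strain_88: it sits inside (strain_28,strain_88).
The smallest clade enclosing both is (((((strain_2,strain_80),strain_21),(((strain_28,strain_88),(strain_89,strain_73)),(strain_46,strain_25))),(strain_18,strain_58)),(strain_67,(strain_90,((strain_70,strain_3),strain_75)))); the answer is its 16 terminal taxa in alphabetical order.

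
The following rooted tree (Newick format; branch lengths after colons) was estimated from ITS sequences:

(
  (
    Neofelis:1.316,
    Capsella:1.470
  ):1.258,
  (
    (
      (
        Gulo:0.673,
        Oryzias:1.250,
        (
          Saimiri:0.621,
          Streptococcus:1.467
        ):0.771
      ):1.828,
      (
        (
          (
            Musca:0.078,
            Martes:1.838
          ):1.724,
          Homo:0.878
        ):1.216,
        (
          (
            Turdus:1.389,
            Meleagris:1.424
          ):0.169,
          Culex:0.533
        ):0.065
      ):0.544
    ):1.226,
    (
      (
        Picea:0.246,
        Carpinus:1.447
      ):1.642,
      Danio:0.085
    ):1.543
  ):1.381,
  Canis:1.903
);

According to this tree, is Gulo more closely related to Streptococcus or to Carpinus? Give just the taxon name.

Streptococcus

The MRCA of Gulo and Streptococcus subtends (Gulo,Oryzias,(Saimiri,Streptococcus)) (4 taxa).
The MRCA of Gulo and Carpinus subtends (((Gulo,Oryzias,(Saimiri,Streptococcus)),(((Musca,Martes),Homo),((Turdus,Meleagris),Culex))),((Picea,Carpinus),Danio)) (13 taxa).
The first is nested inside the second, so Gulo shares a more recent common ancestor with Streptococcus.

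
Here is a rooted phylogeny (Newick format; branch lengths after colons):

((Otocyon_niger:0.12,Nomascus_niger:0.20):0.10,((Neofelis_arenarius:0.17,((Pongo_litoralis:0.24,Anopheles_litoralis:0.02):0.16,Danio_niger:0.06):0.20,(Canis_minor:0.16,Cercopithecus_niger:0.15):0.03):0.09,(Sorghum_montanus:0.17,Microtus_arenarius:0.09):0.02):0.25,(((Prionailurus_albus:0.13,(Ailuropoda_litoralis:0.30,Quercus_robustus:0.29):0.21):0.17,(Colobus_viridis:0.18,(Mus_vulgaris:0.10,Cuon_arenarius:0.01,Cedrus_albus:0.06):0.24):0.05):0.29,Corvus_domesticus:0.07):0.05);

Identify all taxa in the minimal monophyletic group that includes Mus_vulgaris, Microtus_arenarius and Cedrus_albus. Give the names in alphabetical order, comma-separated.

Tracing Mus_vulgaris: it sits inside (Mus_vulgaris,Cuon_arenarius,Cedrus_albus).
Tracing Microtus_arenarius: it sits inside (Sorghum_montanus,Microtus_arenarius).
Tracing Cedrus_albus: it sits inside (Mus_vulgaris,Cuon_arenarius,Cedrus_albus).
The smallest clade enclosing all 3 is the whole tree (their MRCA is the root), so the answer is all 18 tips in alphabetical order.

Ailuropoda_litoralis, Anopheles_litoralis, Canis_minor, Cedrus_albus, Cercopithecus_niger, Colobus_viridis, Corvus_domesticus, Cuon_arenarius, Danio_niger, Microtus_arenarius, Mus_vulgaris, Neofelis_arenarius, Nomascus_niger, Otocyon_niger, Pongo_litoralis, Prionailurus_albus, Quercus_robustus, Sorghum_montanus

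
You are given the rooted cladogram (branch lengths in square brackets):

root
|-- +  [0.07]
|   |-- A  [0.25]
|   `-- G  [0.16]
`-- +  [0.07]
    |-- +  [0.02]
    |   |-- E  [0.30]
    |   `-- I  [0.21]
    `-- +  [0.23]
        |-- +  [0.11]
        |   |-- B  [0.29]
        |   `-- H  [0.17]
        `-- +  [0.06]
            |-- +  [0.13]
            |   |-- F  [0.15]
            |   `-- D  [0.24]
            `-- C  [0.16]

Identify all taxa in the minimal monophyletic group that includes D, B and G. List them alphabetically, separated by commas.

Tracing D: it sits inside (F,D).
Tracing B: it sits inside (B,H).
Tracing G: it sits inside (A,G).
The smallest clade enclosing all 3 is the whole tree (their MRCA is the root), so the answer is all 9 tips in alphabetical order.

A, B, C, D, E, F, G, H, I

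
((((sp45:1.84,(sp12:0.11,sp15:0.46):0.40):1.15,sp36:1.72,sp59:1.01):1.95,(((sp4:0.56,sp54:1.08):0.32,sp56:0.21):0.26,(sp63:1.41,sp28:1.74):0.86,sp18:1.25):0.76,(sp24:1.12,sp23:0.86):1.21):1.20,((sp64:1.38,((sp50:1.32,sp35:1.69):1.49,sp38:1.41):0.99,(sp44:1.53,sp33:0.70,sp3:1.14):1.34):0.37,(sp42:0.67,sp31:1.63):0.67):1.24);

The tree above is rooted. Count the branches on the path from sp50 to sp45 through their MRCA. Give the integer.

The MRCA of sp50 and sp45 is the root of the tree.
From sp50 up to that node: 5 branches. From sp45 up to the same node: 4 branches. Total: 5 + 4 = 9.

9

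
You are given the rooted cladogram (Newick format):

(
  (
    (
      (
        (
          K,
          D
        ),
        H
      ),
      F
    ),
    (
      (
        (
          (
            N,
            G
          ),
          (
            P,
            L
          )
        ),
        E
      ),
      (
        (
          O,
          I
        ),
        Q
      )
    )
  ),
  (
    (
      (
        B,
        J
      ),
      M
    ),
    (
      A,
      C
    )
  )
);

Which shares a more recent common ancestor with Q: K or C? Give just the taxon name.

K

The MRCA of Q and K subtends ((((K,D),H),F),((((N,G),(P,L)),E),((O,I),Q))) (12 taxa).
The MRCA of Q and C is the root, subtending the entire tree (17 taxa).
The first is nested inside the second, so Q shares a more recent common ancestor with K.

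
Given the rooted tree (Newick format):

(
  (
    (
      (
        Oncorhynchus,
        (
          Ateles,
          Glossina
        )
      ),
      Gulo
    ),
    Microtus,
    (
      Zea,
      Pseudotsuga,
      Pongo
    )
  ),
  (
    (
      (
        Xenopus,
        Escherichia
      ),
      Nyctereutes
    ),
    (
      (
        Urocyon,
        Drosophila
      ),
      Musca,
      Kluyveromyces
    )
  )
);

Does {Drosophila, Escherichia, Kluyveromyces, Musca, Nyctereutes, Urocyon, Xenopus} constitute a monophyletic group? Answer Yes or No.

Yes

The most recent common ancestor of these taxa subtends (((Xenopus,Escherichia),Nyctereutes),((Urocyon,Drosophila),Musca,Kluyveromyces)).
That clade has exactly 7 tips — every listed taxon and nothing else — so the group is monophyletic.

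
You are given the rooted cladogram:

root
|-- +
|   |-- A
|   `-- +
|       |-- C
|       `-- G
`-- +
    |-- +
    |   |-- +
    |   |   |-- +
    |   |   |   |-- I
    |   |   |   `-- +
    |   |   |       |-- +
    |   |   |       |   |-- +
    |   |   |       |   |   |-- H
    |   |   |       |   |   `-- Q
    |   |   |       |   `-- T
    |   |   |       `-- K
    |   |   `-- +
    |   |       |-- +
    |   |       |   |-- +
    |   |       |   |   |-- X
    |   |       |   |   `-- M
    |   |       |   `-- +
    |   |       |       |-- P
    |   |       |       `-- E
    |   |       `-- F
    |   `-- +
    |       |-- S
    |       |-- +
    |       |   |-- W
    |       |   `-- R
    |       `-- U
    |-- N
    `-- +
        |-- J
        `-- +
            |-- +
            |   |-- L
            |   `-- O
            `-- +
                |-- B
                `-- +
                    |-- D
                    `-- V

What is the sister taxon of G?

C

G attaches to the tree at the node subtending (C,G).
The other lineage descending from that same node — the sister group — is the single tip C.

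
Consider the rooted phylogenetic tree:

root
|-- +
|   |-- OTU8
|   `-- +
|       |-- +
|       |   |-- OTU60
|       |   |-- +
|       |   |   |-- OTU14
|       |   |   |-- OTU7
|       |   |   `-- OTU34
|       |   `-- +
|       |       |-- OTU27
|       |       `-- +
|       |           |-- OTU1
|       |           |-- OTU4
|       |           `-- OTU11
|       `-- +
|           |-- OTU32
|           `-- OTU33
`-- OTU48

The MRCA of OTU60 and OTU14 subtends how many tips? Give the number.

The MRCA of OTU60 and OTU14 is the node subtending (OTU60,(OTU14,OTU7,OTU34),(OTU27,(OTU1,OTU4,OTU11))).
That clade contains 8 terminal taxa: OTU1, OTU11, OTU14, OTU27, OTU34, OTU4, OTU60, OTU7.

8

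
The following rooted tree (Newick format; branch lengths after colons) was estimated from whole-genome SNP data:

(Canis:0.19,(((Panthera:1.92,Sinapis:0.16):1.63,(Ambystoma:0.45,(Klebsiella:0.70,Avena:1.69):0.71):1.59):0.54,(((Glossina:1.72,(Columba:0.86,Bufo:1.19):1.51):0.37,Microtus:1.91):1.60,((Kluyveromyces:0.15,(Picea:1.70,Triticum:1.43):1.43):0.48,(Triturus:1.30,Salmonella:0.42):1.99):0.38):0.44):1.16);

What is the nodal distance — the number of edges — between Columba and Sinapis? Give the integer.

8

The MRCA of Columba and Sinapis is the node subtending (((Panthera,Sinapis),(Ambystoma,(Klebsiella,Avena))),(((Glossina,(Columba,Bufo)),Microtus),((Kluyveromyces,(Picea,Triticum)),(Triturus,Salmonella)))).
From Columba up to that node: 5 branches. From Sinapis up to the same node: 3 branches. Total: 5 + 3 = 8.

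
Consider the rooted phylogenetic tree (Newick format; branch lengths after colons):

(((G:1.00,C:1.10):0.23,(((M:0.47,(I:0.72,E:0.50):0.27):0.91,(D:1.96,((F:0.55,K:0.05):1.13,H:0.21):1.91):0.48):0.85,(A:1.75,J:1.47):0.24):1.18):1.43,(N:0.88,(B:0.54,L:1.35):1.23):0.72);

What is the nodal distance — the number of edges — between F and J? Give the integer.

The MRCA of F and J is the node subtending (((M,(I,E)),(D,((F,K),H))),(A,J)).
From F up to that node: 5 branches. From J up to the same node: 2 branches. Total: 5 + 2 = 7.

7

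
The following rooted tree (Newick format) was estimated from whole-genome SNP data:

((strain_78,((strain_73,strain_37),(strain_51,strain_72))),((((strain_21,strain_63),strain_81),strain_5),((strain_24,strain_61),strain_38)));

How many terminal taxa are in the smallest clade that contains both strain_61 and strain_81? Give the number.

The MRCA of strain_61 and strain_81 is the node subtending ((((strain_21,strain_63),strain_81),strain_5),((strain_24,strain_61),strain_38)).
That clade contains 7 terminal taxa: strain_21, strain_24, strain_38, strain_5, strain_61, strain_63, strain_81.

7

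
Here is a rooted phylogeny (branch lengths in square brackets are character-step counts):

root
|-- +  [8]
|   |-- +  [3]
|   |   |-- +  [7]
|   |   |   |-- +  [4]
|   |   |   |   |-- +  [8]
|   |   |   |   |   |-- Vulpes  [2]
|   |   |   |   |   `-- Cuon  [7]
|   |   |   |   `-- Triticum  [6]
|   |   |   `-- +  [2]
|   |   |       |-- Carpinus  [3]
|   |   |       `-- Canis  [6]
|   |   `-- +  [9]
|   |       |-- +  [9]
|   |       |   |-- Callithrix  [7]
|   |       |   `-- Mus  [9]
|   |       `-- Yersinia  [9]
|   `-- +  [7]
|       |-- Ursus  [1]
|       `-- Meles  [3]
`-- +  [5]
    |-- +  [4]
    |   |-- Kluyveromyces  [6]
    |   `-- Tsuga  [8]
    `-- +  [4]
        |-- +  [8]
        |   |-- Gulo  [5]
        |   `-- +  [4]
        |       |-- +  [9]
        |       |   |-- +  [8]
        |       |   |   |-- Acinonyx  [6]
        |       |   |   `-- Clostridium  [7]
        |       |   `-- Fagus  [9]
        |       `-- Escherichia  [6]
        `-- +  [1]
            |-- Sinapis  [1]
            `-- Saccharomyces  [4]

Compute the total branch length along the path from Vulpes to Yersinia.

The path runs Vulpes → … → MRCA → … → Yersinia; the MRCA is the node subtending ((((Vulpes,Cuon),Triticum),(Carpinus,Canis)),((Callithrix,Mus),Yersinia)).
Branch lengths along that path: 2 + 8 + 4 + 7 + 9 + 9 = 39.

39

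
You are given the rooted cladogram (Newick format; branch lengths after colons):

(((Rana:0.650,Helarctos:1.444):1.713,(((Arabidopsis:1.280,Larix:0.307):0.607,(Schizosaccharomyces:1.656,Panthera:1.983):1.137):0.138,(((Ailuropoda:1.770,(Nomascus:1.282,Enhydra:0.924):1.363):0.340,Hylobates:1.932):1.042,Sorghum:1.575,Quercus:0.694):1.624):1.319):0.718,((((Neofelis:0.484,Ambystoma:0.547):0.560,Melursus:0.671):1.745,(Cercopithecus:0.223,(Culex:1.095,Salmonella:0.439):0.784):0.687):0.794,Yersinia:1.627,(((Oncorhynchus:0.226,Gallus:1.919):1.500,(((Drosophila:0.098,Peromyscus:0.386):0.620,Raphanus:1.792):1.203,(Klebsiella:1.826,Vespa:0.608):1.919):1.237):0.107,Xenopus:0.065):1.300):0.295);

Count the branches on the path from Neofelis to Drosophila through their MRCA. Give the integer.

The MRCA of Neofelis and Drosophila is the node subtending ((((Neofelis,Ambystoma),Melursus),(Cercopithecus,(Culex,Salmonella))),Yersinia,(((Oncorhynchus,Gallus),(((Drosophila,Peromyscus),Raphanus),(Klebsiella,Vespa))),Xenopus)).
From Neofelis up to that node: 4 branches. From Drosophila up to the same node: 6 branches. Total: 4 + 6 = 10.

10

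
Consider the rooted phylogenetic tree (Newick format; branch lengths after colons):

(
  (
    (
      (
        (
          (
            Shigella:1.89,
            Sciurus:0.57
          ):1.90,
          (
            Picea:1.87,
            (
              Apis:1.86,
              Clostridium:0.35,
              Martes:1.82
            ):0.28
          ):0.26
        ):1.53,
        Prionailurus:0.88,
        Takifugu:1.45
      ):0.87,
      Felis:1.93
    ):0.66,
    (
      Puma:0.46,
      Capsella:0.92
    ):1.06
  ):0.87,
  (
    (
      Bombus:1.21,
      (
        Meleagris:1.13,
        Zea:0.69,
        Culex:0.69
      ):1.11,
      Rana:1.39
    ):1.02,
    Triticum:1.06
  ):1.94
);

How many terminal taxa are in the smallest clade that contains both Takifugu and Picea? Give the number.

The MRCA of Takifugu and Picea is the node subtending (((Shigella,Sciurus),(Picea,(Apis,Clostridium,Martes))),Prionailurus,Takifugu).
That clade contains 8 terminal taxa: Apis, Clostridium, Martes, Picea, Prionailurus, Sciurus, Shigella, Takifugu.

8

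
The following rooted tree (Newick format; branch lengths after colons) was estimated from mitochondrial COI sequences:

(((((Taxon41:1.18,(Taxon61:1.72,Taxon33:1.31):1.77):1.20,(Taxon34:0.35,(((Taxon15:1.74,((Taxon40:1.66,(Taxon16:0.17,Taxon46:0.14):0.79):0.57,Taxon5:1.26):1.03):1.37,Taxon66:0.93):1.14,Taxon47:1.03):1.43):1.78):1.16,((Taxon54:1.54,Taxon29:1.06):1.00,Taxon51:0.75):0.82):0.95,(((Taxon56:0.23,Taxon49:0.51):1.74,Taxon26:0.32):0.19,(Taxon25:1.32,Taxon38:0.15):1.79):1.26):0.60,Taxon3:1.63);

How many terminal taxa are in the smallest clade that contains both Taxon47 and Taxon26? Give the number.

The MRCA of Taxon47 and Taxon26 is the node subtending ((((Taxon41,(Taxon61,Taxon33)),(Taxon34,(((Taxon15,((Taxon40,(Taxon16,Taxon46)),Taxon5)),Taxon66),Taxon47))),((Taxon54,Taxon29),Taxon51)),(((Taxon56,Taxon49),Taxon26),(Taxon25,Taxon38))).
That clade contains 19 terminal taxa: Taxon15, Taxon16, Taxon25, Taxon26, Taxon29, Taxon33, Taxon34, Taxon38, Taxon40, Taxon41, Taxon46, Taxon47, Taxon49, Taxon5, Taxon51, Taxon54, Taxon56, Taxon61, Taxon66.

19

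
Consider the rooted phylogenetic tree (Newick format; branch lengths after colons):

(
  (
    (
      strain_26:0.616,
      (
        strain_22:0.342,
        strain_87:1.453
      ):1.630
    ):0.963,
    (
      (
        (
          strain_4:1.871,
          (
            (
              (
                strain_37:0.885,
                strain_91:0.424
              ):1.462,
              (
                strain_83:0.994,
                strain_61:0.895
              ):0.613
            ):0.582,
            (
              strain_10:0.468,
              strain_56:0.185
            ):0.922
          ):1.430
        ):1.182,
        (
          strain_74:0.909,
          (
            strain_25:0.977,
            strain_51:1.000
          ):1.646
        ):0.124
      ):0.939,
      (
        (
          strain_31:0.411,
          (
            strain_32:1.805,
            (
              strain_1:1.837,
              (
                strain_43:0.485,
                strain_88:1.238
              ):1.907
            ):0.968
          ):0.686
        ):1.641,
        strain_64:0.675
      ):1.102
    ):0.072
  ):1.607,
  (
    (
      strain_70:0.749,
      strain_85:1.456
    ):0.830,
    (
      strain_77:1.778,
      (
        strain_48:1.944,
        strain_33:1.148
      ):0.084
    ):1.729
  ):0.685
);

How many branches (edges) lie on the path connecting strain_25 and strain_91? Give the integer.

8

The MRCA of strain_25 and strain_91 is the node subtending ((strain_4,(((strain_37,strain_91),(strain_83,strain_61)),(strain_10,strain_56))),(strain_74,(strain_25,strain_51))).
From strain_25 up to that node: 3 branches. From strain_91 up to the same node: 5 branches. Total: 3 + 5 = 8.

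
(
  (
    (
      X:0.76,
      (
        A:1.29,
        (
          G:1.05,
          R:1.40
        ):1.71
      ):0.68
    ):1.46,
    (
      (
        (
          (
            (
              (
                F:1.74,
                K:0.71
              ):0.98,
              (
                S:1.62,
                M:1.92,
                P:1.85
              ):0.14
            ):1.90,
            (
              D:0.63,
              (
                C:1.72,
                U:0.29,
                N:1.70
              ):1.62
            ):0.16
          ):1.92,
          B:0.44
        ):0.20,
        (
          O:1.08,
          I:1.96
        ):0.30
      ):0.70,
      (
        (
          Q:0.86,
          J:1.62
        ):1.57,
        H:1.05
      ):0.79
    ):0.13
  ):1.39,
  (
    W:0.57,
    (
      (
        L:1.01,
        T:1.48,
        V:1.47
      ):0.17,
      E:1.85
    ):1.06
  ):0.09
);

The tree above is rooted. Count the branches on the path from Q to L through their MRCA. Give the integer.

9

The MRCA of Q and L is the root of the tree.
From Q up to that node: 5 branches. From L up to the same node: 4 branches. Total: 5 + 4 = 9.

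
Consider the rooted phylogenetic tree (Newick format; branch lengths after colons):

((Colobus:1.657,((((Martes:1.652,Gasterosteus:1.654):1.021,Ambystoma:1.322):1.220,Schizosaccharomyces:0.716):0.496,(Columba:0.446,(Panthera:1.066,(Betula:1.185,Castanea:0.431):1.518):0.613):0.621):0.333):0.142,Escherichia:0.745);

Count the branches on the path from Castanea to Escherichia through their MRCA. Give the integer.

7

The MRCA of Castanea and Escherichia is the root of the tree.
From Castanea up to that node: 6 branches. From Escherichia up to the same node: 1 branch. Total: 6 + 1 = 7.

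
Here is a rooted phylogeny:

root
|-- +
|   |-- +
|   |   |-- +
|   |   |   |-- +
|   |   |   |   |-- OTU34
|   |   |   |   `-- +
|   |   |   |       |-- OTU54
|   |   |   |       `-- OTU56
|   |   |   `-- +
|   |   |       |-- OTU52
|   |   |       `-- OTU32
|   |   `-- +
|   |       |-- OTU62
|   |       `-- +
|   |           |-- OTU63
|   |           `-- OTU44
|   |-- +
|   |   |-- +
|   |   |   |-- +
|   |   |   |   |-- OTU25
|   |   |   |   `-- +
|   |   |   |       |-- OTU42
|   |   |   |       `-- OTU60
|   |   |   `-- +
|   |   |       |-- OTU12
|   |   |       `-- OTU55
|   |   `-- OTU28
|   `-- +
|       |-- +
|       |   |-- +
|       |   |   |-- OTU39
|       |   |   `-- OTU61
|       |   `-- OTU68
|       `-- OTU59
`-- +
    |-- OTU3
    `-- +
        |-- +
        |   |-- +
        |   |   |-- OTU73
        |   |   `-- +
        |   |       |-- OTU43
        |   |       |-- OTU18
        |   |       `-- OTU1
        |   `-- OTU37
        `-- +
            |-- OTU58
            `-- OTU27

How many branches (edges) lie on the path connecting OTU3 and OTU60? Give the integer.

The MRCA of OTU3 and OTU60 is the root of the tree.
From OTU3 up to that node: 2 branches. From OTU60 up to the same node: 6 branches. Total: 2 + 6 = 8.

8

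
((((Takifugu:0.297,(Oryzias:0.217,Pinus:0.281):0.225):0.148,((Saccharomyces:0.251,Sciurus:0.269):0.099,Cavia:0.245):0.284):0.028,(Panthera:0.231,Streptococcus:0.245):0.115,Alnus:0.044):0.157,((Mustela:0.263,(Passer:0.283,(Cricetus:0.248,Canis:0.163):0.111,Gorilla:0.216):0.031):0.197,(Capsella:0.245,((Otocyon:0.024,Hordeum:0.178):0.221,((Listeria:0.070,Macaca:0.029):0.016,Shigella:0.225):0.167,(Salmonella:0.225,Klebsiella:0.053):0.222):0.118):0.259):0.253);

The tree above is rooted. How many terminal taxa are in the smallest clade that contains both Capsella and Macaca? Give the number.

The MRCA of Capsella and Macaca is the node subtending (Capsella,((Otocyon,Hordeum),((Listeria,Macaca),Shigella),(Salmonella,Klebsiella))).
That clade contains 8 terminal taxa: Capsella, Hordeum, Klebsiella, Listeria, Macaca, Otocyon, Salmonella, Shigella.

8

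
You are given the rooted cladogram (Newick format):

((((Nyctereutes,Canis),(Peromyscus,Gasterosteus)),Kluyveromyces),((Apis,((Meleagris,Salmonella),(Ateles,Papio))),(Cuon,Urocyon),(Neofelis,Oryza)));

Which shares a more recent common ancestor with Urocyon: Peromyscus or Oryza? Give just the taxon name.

Oryza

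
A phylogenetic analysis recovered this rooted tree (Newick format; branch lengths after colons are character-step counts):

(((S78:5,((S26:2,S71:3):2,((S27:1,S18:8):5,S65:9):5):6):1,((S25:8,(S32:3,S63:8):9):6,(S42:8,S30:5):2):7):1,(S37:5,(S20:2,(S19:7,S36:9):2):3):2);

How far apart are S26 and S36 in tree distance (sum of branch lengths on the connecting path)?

28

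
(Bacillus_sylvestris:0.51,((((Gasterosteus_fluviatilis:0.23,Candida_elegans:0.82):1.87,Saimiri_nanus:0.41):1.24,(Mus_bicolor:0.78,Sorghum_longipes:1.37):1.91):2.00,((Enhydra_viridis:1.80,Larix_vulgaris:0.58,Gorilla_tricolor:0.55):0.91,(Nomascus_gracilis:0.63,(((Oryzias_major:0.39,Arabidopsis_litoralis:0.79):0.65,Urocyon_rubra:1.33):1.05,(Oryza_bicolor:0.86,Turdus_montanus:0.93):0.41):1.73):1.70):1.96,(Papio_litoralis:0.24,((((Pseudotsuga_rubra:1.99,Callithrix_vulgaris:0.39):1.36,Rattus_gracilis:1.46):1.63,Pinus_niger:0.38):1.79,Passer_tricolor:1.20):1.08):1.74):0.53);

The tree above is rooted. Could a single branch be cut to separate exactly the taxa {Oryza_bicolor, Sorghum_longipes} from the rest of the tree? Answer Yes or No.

No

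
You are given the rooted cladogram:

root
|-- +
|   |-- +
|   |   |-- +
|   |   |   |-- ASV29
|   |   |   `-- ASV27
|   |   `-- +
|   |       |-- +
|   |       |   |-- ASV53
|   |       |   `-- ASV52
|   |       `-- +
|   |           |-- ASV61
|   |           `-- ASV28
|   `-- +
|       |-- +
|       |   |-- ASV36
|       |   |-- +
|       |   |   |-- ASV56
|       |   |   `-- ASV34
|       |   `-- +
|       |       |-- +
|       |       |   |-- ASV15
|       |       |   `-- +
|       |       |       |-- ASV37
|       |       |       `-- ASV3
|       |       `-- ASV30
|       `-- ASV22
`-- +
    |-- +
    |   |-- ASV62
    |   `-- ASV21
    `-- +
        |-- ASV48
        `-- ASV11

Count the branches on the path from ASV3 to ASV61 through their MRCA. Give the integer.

10

The MRCA of ASV3 and ASV61 is the node subtending (((ASV29,ASV27),((ASV53,ASV52),(ASV61,ASV28))),((ASV36,(ASV56,ASV34),((ASV15,(ASV37,ASV3)),ASV30)),ASV22)).
From ASV3 up to that node: 6 branches. From ASV61 up to the same node: 4 branches. Total: 6 + 4 = 10.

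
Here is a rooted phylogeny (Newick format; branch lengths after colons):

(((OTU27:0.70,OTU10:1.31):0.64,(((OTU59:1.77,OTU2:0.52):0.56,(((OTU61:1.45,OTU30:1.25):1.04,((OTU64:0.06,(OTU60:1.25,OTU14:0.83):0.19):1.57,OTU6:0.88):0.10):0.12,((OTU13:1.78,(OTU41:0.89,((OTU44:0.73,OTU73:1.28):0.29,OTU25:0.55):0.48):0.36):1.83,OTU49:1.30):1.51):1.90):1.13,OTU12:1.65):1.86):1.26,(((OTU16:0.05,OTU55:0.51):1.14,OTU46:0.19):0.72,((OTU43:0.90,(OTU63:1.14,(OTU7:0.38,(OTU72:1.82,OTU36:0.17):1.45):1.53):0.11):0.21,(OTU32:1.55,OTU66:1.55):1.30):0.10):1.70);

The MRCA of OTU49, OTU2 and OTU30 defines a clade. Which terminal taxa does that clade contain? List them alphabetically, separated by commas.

OTU13, OTU14, OTU2, OTU25, OTU30, OTU41, OTU44, OTU49, OTU59, OTU6, OTU60, OTU61, OTU64, OTU73

Tracing OTU49: it sits inside ((OTU13,(OTU41,((OTU44,OTU73),OTU25))),OTU49).
Tracing OTU2: it sits inside (OTU59,OTU2).
Tracing OTU30: it sits inside (OTU61,OTU30).
The smallest clade enclosing all 3 is ((OTU59,OTU2),(((OTU61,OTU30),((OTU64,(OTU60,OTU14)),OTU6)),((OTU13,(OTU41,((OTU44,OTU73),OTU25))),OTU49))); the answer is its 14 terminal taxa in alphabetical order.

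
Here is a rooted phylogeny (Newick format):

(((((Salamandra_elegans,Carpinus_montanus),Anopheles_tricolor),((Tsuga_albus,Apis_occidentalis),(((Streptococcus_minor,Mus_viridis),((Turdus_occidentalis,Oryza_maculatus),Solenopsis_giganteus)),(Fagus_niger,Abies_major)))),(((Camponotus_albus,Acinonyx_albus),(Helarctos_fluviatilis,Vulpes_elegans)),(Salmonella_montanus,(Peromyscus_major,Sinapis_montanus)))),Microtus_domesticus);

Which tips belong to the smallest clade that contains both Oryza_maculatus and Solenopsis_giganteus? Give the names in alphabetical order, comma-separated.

Oryza_maculatus, Solenopsis_giganteus, Turdus_occidentalis

Tracing Oryza_maculatus: it sits inside (Turdus_occidentalis,Oryza_maculatus).
Tracing Solenopsis_giganteus: it sits inside ((Turdus_occidentalis,Oryza_maculatus),Solenopsis_giganteus).
The smallest clade enclosing both is ((Turdus_occidentalis,Oryza_maculatus),Solenopsis_giganteus); the answer is its 3 terminal taxa in alphabetical order.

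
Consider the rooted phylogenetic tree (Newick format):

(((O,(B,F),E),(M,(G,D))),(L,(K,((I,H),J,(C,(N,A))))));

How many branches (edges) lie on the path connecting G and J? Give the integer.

8

The MRCA of G and J is the root of the tree.
From G up to that node: 4 branches. From J up to the same node: 4 branches. Total: 4 + 4 = 8.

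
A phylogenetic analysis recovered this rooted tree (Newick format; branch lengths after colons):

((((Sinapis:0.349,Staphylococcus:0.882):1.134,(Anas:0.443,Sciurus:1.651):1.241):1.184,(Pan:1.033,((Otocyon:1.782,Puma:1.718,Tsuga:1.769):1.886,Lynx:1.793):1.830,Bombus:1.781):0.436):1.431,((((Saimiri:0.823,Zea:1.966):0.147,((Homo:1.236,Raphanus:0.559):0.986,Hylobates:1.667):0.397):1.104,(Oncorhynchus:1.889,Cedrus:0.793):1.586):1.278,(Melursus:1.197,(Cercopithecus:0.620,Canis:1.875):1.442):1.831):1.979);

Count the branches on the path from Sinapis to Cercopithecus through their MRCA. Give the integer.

8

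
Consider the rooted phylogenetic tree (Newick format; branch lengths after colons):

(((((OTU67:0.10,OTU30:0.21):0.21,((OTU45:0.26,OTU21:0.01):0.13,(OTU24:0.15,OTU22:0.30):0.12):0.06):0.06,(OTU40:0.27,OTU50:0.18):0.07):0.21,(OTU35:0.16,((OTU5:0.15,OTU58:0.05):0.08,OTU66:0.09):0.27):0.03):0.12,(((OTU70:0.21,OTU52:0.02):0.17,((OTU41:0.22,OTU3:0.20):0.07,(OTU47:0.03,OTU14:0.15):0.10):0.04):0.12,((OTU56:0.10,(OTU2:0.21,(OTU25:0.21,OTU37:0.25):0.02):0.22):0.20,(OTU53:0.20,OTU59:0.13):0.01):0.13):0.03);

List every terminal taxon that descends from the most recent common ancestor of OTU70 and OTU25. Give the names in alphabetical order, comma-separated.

OTU14, OTU2, OTU25, OTU3, OTU37, OTU41, OTU47, OTU52, OTU53, OTU56, OTU59, OTU70

Tracing OTU70: it sits inside (OTU70,OTU52).
Tracing OTU25: it sits inside (OTU25,OTU37).
The smallest clade enclosing both is (((OTU70,OTU52),((OTU41,OTU3),(OTU47,OTU14))),((OTU56,(OTU2,(OTU25,OTU37))),(OTU53,OTU59))); the answer is its 12 terminal taxa in alphabetical order.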